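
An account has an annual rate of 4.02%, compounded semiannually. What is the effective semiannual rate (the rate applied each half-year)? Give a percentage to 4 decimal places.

2.0100%

With a nominal annual rate compounded semiannually, the periodic rate is the nominal rate divided by 2.
i = 0.0402 / 2 = 0.0201000 = 2.0100%.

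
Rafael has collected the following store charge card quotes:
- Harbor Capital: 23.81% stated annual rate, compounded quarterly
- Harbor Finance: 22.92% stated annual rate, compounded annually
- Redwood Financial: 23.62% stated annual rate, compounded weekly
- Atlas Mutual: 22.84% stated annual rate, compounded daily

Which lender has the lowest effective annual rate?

Harbor Capital: (1 + 0.2381/4)^4 − 1 = 26.022%
Harbor Finance: compounded annually, EAR = 22.920%
Redwood Financial: (1 + 0.2362/52)^52 − 1 = 26.575%
Atlas Mutual: (1 + 0.2284/365)^365 − 1 = 25.650%
The lowest effective annual rate is Harbor Finance at 22.920%.

Harbor Finance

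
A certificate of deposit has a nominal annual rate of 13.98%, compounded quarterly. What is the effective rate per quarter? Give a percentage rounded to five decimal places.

3.49500%

With a nominal annual rate compounded quarterly, the periodic rate is the nominal rate divided by 4.
i = 0.1398 / 4 = 0.0349500 = 3.49500%.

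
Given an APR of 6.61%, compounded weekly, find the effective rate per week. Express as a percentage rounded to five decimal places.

0.12712%

With a nominal annual rate compounded weekly, the periodic rate is the nominal rate divided by 52.
i = 0.0661 / 52 = 0.0012712 = 0.12712%.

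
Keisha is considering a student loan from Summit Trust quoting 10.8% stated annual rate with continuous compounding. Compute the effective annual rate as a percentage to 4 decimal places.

With continuous compounding, EAR = e^0.108 − 1.
e^0.108 = 1.114048, so EAR = 0.114048 = 11.4048%.

11.4048%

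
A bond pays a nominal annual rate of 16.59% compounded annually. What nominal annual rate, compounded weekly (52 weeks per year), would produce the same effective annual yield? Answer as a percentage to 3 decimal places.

Compounded annually, EAR = nominal = 0.165900.
Solve (1 + r/52)^52 = 1.165900: r/52 = 1.165900^(1/52) − 1 = 0.002956, so r = 0.153720 = 15.372%.

15.372%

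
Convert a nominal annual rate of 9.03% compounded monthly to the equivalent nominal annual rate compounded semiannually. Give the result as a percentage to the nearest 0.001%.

EAR = (1 + 0.0903/12)^12 − 1 = 0.094133.
Solve (1 + r/2)^2 = 1.094133: r/2 = 1.094133^(1/2) − 1 = 0.046008, so r = 0.092016 = 9.202%.

9.202%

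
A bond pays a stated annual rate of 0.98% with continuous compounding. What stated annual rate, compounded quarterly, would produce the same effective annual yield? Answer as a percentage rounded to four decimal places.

0.9812%

EAR under continuous compounding: e^0.0098 − 1 = 0.009848.
Solve (1 + r/4)^4 = 1.009848: r/4 = 1.009848^(1/4) − 1 = 0.002453, so r = 0.009812 = 0.9812%.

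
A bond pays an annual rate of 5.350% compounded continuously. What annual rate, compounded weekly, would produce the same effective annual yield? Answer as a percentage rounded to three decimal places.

EAR under continuous compounding: e^0.05350 − 1 = 0.054957.
Solve (1 + r/52)^52 = 1.054957: r/52 = 1.054957^(1/52) − 1 = 0.001029, so r = 0.053528 = 5.353%.

5.353%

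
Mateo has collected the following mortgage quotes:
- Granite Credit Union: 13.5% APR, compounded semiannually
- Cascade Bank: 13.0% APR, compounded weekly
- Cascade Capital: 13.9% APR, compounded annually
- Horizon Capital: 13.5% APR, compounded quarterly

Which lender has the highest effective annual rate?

Granite Credit Union: (1 + 0.135/2)^2 − 1 = 13.956%
Cascade Bank: (1 + 0.130/52)^52 − 1 = 13.864%
Cascade Capital: compounded annually, EAR = 13.900%
Horizon Capital: (1 + 0.135/4)^4 − 1 = 14.199%
The highest effective annual rate is Horizon Capital at 14.199%.

Horizon Capital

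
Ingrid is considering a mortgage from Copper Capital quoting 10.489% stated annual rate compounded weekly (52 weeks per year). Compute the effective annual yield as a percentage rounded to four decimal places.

11.0471%

EAR = (1 + 0.10489/52)^52 − 1.
= 1.110471 − 1 = 11.0471%.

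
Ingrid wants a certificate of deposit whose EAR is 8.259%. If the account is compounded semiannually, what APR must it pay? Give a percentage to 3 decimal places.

(1 + r/2)^2 − 1 = 0.08259, so 1 + r/2 = 1.08259^(1/2).
r/2 = 0.040476, so r = 0.080952 = 8.095%.

8.095%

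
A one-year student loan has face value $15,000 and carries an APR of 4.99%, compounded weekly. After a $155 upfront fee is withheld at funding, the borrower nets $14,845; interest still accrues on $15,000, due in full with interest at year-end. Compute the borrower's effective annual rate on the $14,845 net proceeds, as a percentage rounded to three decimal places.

6.212%

Amount owed after one year: 15,000 × (1 + 0.0499/52)^52 = 15,000 × 1.051141 = $15,767.11.
Effective rate on net proceeds: 15,767.11 / 14,845 − 1 = 0.062116 = 6.212%.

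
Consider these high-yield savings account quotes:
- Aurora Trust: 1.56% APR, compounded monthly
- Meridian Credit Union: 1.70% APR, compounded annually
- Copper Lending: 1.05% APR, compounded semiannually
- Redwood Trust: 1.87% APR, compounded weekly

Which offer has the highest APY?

Aurora Trust: (1 + 0.0156/12)^12 − 1 = 1.571%
Meridian Credit Union: compounded annually, EAR = 1.700%
Copper Lending: (1 + 0.0105/2)^2 − 1 = 1.053%
Redwood Trust: (1 + 0.0187/52)^52 − 1 = 1.887%
The highest effective annual rate is Redwood Trust at 1.887%.

Redwood Trust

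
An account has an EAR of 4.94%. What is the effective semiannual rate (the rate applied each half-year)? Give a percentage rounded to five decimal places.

The per-half-year rate i satisfies (1 + i)^2 = 1 + 0.0494.
i = 1.0494^(1/2) − 1 = 0.0244023 = 2.44023%.

2.44023%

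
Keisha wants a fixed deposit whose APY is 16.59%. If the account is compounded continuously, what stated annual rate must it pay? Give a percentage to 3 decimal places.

15.349%

Continuous: nominal r satisfies e^r − 1 = 0.1659.
r = ln(1 + 0.1659) = ln(1.1659) = 0.153493 = 15.349%.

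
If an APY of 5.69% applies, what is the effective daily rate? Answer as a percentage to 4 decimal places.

0.0152%

The per-day rate i satisfies (1 + i)^365 = 1 + 0.0569.
i = 1.0569^(1/365) − 1 = 0.0001516 = 0.0152%.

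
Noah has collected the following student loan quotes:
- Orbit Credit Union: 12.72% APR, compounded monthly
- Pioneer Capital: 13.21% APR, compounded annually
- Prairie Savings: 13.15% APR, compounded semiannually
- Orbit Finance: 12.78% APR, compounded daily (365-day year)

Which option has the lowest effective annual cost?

Orbit Credit Union: (1 + 0.1272/12)^12 − 1 = 13.488%
Pioneer Capital: compounded annually, EAR = 13.210%
Prairie Savings: (1 + 0.1315/2)^2 − 1 = 13.582%
Orbit Finance: (1 + 0.1278/365)^365 − 1 = 13.630%
The lowest effective annual rate is Pioneer Capital at 13.210%.

Pioneer Capital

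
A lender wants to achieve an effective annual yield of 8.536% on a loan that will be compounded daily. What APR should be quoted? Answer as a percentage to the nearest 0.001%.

8.192%

(1 + r/365)^365 − 1 = 0.08536, so 1 + r/365 = 1.08536^(1/365).
r/365 = 0.000224, so r = 0.081921 = 8.192%.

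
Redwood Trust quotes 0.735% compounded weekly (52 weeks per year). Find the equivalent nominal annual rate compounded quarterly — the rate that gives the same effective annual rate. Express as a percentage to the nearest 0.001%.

0.736%

EAR = (1 + 0.00735/52)^52 − 1 = 0.007377.
Solve (1 + r/4)^4 = 1.007377: r/4 = 1.007377^(1/4) − 1 = 0.001839, so r = 0.007356 = 0.736%.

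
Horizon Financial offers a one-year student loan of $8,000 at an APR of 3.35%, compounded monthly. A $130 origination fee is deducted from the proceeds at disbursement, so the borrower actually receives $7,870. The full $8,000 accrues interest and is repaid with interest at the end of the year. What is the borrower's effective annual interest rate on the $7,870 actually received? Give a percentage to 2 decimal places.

5.11%

Amount owed after one year: 8,000 × (1 + 0.0335/12)^12 = 8,000 × 1.034019 = $8,272.15.
Effective rate on net proceeds: 8,272.15 / 7,870 − 1 = 0.051100 = 5.11%.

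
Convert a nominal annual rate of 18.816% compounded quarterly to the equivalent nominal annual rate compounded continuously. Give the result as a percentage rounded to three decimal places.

EAR = (1 + 0.18816/4)^4 − 1 = 0.201858.
Equivalent continuous rate: r = ln(1 + 0.201858) = 0.183869 = 18.387%.

18.387%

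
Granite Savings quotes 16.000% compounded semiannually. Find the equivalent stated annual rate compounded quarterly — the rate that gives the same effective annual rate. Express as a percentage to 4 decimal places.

15.6922%

EAR = (1 + 0.16000/2)^2 − 1 = 0.166400.
Solve (1 + r/4)^4 = 1.166400: r/4 = 1.166400^(1/4) − 1 = 0.039230, so r = 0.156922 = 15.6922%.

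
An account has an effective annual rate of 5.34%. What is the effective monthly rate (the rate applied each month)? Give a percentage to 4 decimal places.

0.4345%

The per-month rate i satisfies (1 + i)^12 = 1 + 0.0534.
i = 1.0534^(1/12) − 1 = 0.0043447 = 0.4345%.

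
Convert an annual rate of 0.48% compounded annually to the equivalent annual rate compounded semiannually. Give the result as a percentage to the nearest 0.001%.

0.479%

Compounded annually, EAR = nominal = 0.004800.
Solve (1 + r/2)^2 = 1.004800: r/2 = 1.004800^(1/2) − 1 = 0.002397, so r = 0.004794 = 0.479%.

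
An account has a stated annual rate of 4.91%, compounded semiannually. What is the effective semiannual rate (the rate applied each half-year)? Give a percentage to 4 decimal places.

With a nominal annual rate compounded semiannually, the periodic rate is the nominal rate divided by 2.
i = 0.0491 / 2 = 0.0245500 = 2.4550%.

2.4550%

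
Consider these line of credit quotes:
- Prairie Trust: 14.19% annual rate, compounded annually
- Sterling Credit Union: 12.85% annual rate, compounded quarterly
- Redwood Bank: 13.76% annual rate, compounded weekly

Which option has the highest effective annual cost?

Prairie Trust: compounded annually, EAR = 14.190%
Sterling Credit Union: (1 + 0.1285/4)^4 − 1 = 13.483%
Redwood Bank: (1 + 0.1376/52)^52 − 1 = 14.731%
The highest effective annual rate is Redwood Bank at 14.731%.

Redwood Bank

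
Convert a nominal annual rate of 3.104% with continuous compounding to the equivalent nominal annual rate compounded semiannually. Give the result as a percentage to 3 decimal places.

EAR under continuous compounding: e^0.03104 − 1 = 0.031527.
Solve (1 + r/2)^2 = 1.031527: r/2 = 1.031527^(1/2) − 1 = 0.015641, so r = 0.031282 = 3.128%.

3.128%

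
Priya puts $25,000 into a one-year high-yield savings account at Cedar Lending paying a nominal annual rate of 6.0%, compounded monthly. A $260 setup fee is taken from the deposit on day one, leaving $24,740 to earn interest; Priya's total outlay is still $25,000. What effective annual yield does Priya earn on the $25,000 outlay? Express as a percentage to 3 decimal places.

5.064%

Value after one year: 24,740 × (1 + 0.060/12)^12 = 24,740 × 1.061678 = $26,265.91.
Effective yield on the $25,000 outlay: 26,265.91 / 25,000 − 1 = 0.050636 = 5.064%.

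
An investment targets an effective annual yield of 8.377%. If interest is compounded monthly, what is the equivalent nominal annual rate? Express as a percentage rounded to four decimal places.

8.0716%

(1 + r/12)^12 − 1 = 0.08377, so 1 + r/12 = 1.08377^(1/12).
r/12 = 0.006726, so r = 0.080716 = 8.0716%.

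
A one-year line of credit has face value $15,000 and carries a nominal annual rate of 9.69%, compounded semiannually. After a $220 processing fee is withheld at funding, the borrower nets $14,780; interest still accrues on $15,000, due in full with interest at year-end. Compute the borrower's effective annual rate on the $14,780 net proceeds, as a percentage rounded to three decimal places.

11.561%

Amount owed after one year: 15,000 × (1 + 0.0969/2)^2 = 15,000 × 1.099247 = $16,488.71.
Effective rate on net proceeds: 16,488.71 / 14,780 − 1 = 0.115610 = 11.561%.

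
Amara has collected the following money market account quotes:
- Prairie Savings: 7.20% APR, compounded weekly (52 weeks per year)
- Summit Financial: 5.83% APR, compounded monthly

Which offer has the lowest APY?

Prairie Savings: (1 + 0.0720/52)^52 − 1 = 7.460%
Summit Financial: (1 + 0.0583/12)^12 − 1 = 5.988%
The lowest effective annual rate is Summit Financial at 5.988%.

Summit Financial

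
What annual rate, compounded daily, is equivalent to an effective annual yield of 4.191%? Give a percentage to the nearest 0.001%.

(1 + r/365)^365 − 1 = 0.04191, so 1 + r/365 = 1.04191^(1/365).
r/365 = 0.000112, so r = 0.041058 = 4.106%.

4.106%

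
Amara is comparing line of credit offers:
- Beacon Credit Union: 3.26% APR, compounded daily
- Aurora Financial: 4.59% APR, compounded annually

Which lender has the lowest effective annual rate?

Beacon Credit Union

Beacon Credit Union: (1 + 0.0326/365)^365 − 1 = 3.314%
Aurora Financial: compounded annually, EAR = 4.590%
The lowest effective annual rate is Beacon Credit Union at 3.314%.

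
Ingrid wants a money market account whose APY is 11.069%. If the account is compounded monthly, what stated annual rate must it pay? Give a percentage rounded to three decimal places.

10.544%

(1 + r/12)^12 − 1 = 0.11069, so 1 + r/12 = 1.11069^(1/12).
r/12 = 0.008787, so r = 0.105442 = 10.544%.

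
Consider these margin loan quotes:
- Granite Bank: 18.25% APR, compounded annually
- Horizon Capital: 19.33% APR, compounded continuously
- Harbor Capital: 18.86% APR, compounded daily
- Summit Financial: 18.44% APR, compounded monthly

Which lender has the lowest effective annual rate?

Granite Bank: compounded annually, EAR = 18.250%
Horizon Capital: e^0.1933 − 1 = 21.325%
Harbor Capital: (1 + 0.1886/365)^365 − 1 = 20.750%
Summit Financial: (1 + 0.1844/12)^12 − 1 = 20.081%
The lowest effective annual rate is Granite Bank at 18.250%.

Granite Bank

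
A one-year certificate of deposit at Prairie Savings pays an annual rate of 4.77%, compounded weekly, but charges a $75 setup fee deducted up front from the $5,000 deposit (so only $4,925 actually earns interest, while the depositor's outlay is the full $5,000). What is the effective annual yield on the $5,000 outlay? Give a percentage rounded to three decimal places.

Value after one year: 4,925 × (1 + 0.0477/52)^52 = 4,925 × 1.048833 = $5,165.50.
Effective yield on the $5,000 outlay: 5,165.50 / 5,000 − 1 = 0.033101 = 3.310%.

3.310%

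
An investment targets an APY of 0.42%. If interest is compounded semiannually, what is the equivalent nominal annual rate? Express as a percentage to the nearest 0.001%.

0.420%

(1 + r/2)^2 − 1 = 0.0042, so 1 + r/2 = 1.0042^(1/2).
r/2 = 0.002098, so r = 0.004196 = 0.420%.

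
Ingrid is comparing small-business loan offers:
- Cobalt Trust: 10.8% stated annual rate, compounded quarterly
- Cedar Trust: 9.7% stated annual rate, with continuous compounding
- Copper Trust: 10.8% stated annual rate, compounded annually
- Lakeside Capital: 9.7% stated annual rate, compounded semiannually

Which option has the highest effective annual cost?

Cobalt Trust: (1 + 0.108/4)^4 − 1 = 11.245%
Cedar Trust: e^0.097 − 1 = 10.186%
Copper Trust: compounded annually, EAR = 10.800%
Lakeside Capital: (1 + 0.097/2)^2 − 1 = 9.935%
The highest effective annual rate is Cobalt Trust at 11.245%.

Cobalt Trust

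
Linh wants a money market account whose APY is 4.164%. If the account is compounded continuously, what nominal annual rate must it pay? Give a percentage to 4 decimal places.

4.0796%

Continuous: nominal r satisfies e^r − 1 = 0.04164.
r = ln(1 + 0.04164) = ln(1.04164) = 0.040796 = 4.0796%.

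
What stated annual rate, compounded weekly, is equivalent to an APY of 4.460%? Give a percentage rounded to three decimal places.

4.365%

(1 + r/52)^52 − 1 = 0.04460, so 1 + r/52 = 1.04460^(1/52).
r/52 = 0.000839, so r = 0.043652 = 4.365%.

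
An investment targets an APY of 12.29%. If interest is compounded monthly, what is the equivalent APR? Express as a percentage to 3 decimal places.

(1 + r/12)^12 − 1 = 0.1229, so 1 + r/12 = 1.1229^(1/12).
r/12 = 0.009706, so r = 0.116476 = 11.648%.

11.648%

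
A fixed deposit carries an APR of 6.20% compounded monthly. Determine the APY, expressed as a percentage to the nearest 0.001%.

EAR = (1 + 0.0620/12)^12 − 1.
= (1 + 0.005167)^12 − 1 = 1.063793 − 1 = 6.379%.

6.379%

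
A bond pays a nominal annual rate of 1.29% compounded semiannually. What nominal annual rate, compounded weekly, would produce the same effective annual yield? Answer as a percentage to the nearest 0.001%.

EAR = (1 + 0.0129/2)^2 − 1 = 0.012942.
Solve (1 + r/52)^52 = 1.012942: r/52 = 1.012942^(1/52) − 1 = 0.000247, so r = 0.012860 = 1.286%.

1.286%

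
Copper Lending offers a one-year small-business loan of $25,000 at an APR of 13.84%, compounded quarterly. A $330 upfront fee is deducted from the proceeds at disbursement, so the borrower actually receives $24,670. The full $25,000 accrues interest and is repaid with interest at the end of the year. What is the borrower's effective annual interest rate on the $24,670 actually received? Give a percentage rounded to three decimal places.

Amount owed after one year: 25,000 × (1 + 0.1384/4)^4 = 25,000 × 1.145750 = $28,643.75.
Effective rate on net proceeds: 28,643.75 / 24,670 − 1 = 0.161076 = 16.108%.

16.108%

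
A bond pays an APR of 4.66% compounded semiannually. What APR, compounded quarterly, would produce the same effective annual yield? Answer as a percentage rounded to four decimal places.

EAR = (1 + 0.0466/2)^2 − 1 = 0.047143.
Solve (1 + r/4)^4 = 1.047143: r/4 = 1.047143^(1/4) − 1 = 0.011583, so r = 0.046332 = 4.6332%.

4.6332%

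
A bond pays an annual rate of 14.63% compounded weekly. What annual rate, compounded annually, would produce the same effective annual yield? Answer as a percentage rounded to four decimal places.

EAR = (1 + 0.1463/52)^52 − 1 = 0.157306.
Compounded annually, the equivalent nominal rate is the EAR itself: 15.7306%.

15.7306%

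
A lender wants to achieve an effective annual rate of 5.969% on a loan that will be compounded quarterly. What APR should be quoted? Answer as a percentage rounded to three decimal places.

(1 + r/4)^4 − 1 = 0.05969, so 1 + r/4 = 1.05969^(1/4).
r/4 = 0.014600, so r = 0.058399 = 5.840%.

5.840%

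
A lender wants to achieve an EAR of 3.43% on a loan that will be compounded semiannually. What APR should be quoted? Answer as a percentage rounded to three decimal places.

3.401%

(1 + r/2)^2 − 1 = 0.0343, so 1 + r/2 = 1.0343^(1/2).
r/2 = 0.017005, so r = 0.034011 = 3.401%.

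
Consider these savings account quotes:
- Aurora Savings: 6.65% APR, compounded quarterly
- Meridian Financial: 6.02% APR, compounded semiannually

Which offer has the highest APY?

Aurora Savings

Aurora Savings: (1 + 0.0665/4)^4 − 1 = 6.818%
Meridian Financial: (1 + 0.0602/2)^2 − 1 = 6.111%
The highest effective annual rate is Aurora Savings at 6.818%.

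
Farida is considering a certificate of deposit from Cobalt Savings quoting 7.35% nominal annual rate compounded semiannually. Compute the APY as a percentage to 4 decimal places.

7.4851%

EAR = (1 + 0.0735/2)^2 − 1.
= 1.074851 − 1 = 7.4851%.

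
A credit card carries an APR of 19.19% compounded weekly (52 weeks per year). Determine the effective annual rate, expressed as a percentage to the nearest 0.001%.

EAR = (1 + 0.1919/52)^52 − 1.
= (1 + 0.003690)^52 − 1 = 1.211121 − 1 = 21.112%.

21.112%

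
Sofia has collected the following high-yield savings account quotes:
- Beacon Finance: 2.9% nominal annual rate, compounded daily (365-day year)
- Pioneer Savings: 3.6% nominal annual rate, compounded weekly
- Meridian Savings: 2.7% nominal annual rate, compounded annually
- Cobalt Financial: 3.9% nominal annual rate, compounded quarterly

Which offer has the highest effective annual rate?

Cobalt Financial

Beacon Finance: (1 + 0.029/365)^365 − 1 = 2.942%
Pioneer Savings: (1 + 0.036/52)^52 − 1 = 3.664%
Meridian Savings: compounded annually, EAR = 2.700%
Cobalt Financial: (1 + 0.039/4)^4 − 1 = 3.957%
The highest effective annual rate is Cobalt Financial at 3.957%.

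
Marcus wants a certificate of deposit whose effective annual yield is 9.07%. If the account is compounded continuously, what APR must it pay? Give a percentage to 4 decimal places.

8.6820%

Continuous: nominal r satisfies e^r − 1 = 0.0907.
r = ln(1 + 0.0907) = ln(1.0907) = 0.086820 = 8.6820%.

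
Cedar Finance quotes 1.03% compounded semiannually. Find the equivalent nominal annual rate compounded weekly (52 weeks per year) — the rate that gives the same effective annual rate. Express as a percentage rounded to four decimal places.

EAR = (1 + 0.0103/2)^2 − 1 = 0.010327.
Solve (1 + r/52)^52 = 1.010327: r/52 = 1.010327^(1/52) − 1 = 0.000198, so r = 0.010275 = 1.0275%.

1.0275%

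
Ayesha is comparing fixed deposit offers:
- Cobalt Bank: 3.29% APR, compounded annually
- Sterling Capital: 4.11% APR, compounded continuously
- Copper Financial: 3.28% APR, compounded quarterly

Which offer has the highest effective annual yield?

Sterling Capital

Cobalt Bank: compounded annually, EAR = 3.290%
Sterling Capital: e^0.0411 − 1 = 4.196%
Copper Financial: (1 + 0.0328/4)^4 − 1 = 3.321%
The highest effective annual rate is Sterling Capital at 4.196%.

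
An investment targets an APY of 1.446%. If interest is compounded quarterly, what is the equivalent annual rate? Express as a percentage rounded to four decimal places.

(1 + r/4)^4 − 1 = 0.01446, so 1 + r/4 = 1.01446^(1/4).
r/4 = 0.003596, so r = 0.014382 = 1.4382%.

1.4382%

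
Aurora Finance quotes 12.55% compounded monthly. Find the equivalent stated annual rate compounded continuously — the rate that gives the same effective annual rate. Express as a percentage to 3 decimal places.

EAR = (1 + 0.1255/12)^12 − 1 = 0.132977.
Equivalent continuous rate: r = ln(1 + 0.132977) = 0.124848 = 12.485%.

12.485%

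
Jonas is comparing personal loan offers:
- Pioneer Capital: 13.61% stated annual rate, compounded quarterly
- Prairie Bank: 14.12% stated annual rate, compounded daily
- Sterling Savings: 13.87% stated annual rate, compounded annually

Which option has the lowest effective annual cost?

Sterling Savings

Pioneer Capital: (1 + 0.1361/4)^4 − 1 = 14.321%
Prairie Bank: (1 + 0.1412/365)^365 − 1 = 15.162%
Sterling Savings: compounded annually, EAR = 13.870%
The lowest effective annual rate is Sterling Savings at 13.870%.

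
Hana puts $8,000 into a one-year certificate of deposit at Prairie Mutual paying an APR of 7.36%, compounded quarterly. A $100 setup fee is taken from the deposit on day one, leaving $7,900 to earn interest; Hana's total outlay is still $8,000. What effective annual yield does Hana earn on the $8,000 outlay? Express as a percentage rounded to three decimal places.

6.221%

Value after one year: 7,900 × (1 + 0.0736/4)^4 = 7,900 × 1.075656 = $8,497.69.
Effective yield on the $8,000 outlay: 8,497.69 / 8,000 − 1 = 0.062211 = 6.221%.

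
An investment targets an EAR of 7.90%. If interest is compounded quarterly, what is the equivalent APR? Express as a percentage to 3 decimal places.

7.676%

(1 + r/4)^4 − 1 = 0.0790, so 1 + r/4 = 1.0790^(1/4).
r/4 = 0.019190, so r = 0.076762 = 7.676%.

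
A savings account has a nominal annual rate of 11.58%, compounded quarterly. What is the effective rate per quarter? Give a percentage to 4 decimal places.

With a nominal annual rate compounded quarterly, the periodic rate is the nominal rate divided by 4.
i = 0.1158 / 4 = 0.0289500 = 2.8950%.

2.8950%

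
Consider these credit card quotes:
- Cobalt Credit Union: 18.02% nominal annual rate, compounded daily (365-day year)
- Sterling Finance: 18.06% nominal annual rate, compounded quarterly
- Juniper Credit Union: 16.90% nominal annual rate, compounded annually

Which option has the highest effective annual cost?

Cobalt Credit Union: (1 + 0.1802/365)^365 − 1 = 19.740%
Sterling Finance: (1 + 0.1806/4)^4 − 1 = 19.320%
Juniper Credit Union: compounded annually, EAR = 16.900%
The highest effective annual rate is Cobalt Credit Union at 19.740%.

Cobalt Credit Union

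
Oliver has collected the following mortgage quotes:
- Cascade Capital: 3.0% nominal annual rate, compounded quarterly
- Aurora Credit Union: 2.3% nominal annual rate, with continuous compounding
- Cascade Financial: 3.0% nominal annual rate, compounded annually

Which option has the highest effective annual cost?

Cascade Capital: (1 + 0.030/4)^4 − 1 = 3.034%
Aurora Credit Union: e^0.023 − 1 = 2.327%
Cascade Financial: compounded annually, EAR = 3.000%
The highest effective annual rate is Cascade Capital at 3.034%.

Cascade Capital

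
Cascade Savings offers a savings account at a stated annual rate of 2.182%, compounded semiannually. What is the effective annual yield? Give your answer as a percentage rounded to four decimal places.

EAR = (1 + 0.02182/2)^2 − 1.
= (1 + 0.010910)^2 − 1 = 1.021939 − 1 = 2.1939%.

2.1939%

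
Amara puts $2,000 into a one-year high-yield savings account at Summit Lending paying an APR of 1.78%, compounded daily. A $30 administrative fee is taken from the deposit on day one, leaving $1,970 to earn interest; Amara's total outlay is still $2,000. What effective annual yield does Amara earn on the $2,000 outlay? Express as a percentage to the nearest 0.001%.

Value after one year: 1,970 × (1 + 0.0178/365)^365 = 1,970 × 1.017959 = $2,005.38.
Effective yield on the $2,000 outlay: 2,005.38 / 2,000 − 1 = 0.002690 = 0.269%.

0.269%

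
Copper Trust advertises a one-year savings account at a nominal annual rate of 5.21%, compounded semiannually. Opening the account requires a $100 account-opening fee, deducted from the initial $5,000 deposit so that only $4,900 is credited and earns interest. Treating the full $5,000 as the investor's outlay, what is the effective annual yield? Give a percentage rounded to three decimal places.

3.172%

Value after one year: 4,900 × (1 + 0.0521/2)^2 = 4,900 × 1.052779 = $5,158.62.
Effective yield on the $5,000 outlay: 5,158.62 / 5,000 − 1 = 0.031723 = 3.172%.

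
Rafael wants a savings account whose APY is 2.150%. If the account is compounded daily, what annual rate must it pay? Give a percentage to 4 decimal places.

(1 + r/365)^365 − 1 = 0.02150, so 1 + r/365 = 1.02150^(1/365).
r/365 = 0.000058, so r = 0.021273 = 2.1273%.

2.1273%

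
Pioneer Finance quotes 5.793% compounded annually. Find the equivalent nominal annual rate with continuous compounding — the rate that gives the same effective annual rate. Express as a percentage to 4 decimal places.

5.6314%

Compounded annually, EAR = nominal = 0.057930.
Equivalent continuous rate: r = ln(1 + 0.057930) = 0.056314 = 5.6314%.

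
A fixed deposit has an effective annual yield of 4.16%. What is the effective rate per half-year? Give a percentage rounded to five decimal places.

2.05881%

The per-half-year rate i satisfies (1 + i)^2 = 1 + 0.0416.
i = 1.0416^(1/2) − 1 = 0.0205881 = 2.05881%.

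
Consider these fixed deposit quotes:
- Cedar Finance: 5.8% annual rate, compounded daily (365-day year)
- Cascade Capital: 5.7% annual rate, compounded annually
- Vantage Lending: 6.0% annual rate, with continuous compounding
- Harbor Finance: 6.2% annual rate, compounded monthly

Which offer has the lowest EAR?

Cedar Finance: (1 + 0.058/365)^365 − 1 = 5.971%
Cascade Capital: compounded annually, EAR = 5.700%
Vantage Lending: e^0.060 − 1 = 6.184%
Harbor Finance: (1 + 0.062/12)^12 − 1 = 6.379%
The lowest effective annual rate is Cascade Capital at 5.700%.

Cascade Capital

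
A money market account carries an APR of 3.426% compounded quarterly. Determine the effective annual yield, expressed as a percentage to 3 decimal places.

3.470%

EAR = (1 + 0.03426/4)^4 − 1.
= (1 + 0.008565)^4 − 1 = 1.034703 − 1 = 3.470%.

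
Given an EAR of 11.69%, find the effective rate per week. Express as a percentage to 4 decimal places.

0.2128%

The per-week rate i satisfies (1 + i)^52 = 1 + 0.1169.
i = 1.1169^(1/52) − 1 = 0.0021284 = 0.2128%.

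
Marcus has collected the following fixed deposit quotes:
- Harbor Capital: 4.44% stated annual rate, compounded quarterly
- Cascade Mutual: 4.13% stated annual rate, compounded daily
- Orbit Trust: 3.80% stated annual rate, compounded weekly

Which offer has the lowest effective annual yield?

Orbit Trust

Harbor Capital: (1 + 0.0444/4)^4 − 1 = 4.514%
Cascade Mutual: (1 + 0.0413/365)^365 − 1 = 4.216%
Orbit Trust: (1 + 0.0380/52)^52 − 1 = 3.872%
The lowest effective annual rate is Orbit Trust at 3.872%.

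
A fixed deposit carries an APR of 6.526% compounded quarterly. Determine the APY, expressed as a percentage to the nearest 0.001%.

EAR = (1 + 0.06526/4)^4 − 1.
= (1 + 0.016315)^4 − 1 = 1.066875 − 1 = 6.687%.

6.687%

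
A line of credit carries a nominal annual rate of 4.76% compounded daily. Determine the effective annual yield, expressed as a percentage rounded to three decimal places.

4.875%

EAR = (1 + 0.0476/365)^365 − 1.
= (1 + 0.000130)^365 − 1 = 1.048748 − 1 = 4.875%.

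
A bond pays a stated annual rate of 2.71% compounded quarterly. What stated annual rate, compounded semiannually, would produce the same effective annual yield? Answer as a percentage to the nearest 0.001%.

2.719%

EAR = (1 + 0.0271/4)^4 − 1 = 0.027377.
Solve (1 + r/2)^2 = 1.027377: r/2 = 1.027377^(1/2) − 1 = 0.013596, so r = 0.027192 = 2.719%.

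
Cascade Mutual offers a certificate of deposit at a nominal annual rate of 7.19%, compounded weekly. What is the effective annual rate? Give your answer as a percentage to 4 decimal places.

EAR = (1 + 0.0719/52)^52 − 1.
= (1 + 0.001383)^52 − 1 = 1.074495 − 1 = 7.4495%.

7.4495%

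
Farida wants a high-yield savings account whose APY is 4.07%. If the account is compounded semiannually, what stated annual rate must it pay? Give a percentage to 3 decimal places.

4.029%

(1 + r/2)^2 − 1 = 0.0407, so 1 + r/2 = 1.0407^(1/2).
r/2 = 0.020147, so r = 0.040294 = 4.029%.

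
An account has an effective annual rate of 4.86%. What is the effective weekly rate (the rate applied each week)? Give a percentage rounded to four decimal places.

The per-week rate i satisfies (1 + i)^52 = 1 + 0.0486.
i = 1.0486^(1/52) − 1 = 0.0009130 = 0.0913%.

0.0913%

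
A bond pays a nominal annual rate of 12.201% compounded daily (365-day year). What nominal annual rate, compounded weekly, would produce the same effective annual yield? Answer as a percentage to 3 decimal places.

12.213%

EAR = (1 + 0.12201/365)^365 − 1 = 0.129742.
Solve (1 + r/52)^52 = 1.129742: r/52 = 1.129742^(1/52) − 1 = 0.002349, so r = 0.122133 = 12.213%.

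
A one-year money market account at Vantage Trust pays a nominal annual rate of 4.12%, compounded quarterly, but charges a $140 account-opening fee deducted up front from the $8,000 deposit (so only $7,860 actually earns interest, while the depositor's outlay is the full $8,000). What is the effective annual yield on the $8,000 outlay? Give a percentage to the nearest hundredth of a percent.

2.36%

Value after one year: 7,860 × (1 + 0.0412/4)^4 = 7,860 × 1.041841 = $8,188.87.
Effective yield on the $8,000 outlay: 8,188.87 / 8,000 − 1 = 0.023609 = 2.36%.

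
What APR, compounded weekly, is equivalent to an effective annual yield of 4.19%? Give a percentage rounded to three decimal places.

(1 + r/52)^52 − 1 = 0.0419, so 1 + r/52 = 1.0419^(1/52).
r/52 = 0.000790, so r = 0.041062 = 4.106%.

4.106%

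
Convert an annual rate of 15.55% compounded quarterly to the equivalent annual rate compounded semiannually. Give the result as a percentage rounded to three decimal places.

15.852%

EAR = (1 + 0.1555/4)^4 − 1 = 0.164805.
Solve (1 + r/2)^2 = 1.164805: r/2 = 1.164805^(1/2) − 1 = 0.079261, so r = 0.158523 = 15.852%.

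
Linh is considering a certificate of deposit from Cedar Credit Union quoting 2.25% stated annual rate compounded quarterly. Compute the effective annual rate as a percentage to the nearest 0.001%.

2.269%

EAR = (1 + 0.0225/4)^4 − 1.
= (1 + 0.005625)^4 − 1 = 1.022691 − 1 = 2.269%.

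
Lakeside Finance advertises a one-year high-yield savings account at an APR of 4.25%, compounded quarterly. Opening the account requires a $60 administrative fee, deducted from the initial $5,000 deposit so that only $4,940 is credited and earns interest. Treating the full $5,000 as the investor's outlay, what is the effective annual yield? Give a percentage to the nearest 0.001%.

3.066%

Value after one year: 4,940 × (1 + 0.0425/4)^4 = 4,940 × 1.043182 = $5,153.32.
Effective yield on the $5,000 outlay: 5,153.32 / 5,000 − 1 = 0.030664 = 3.066%.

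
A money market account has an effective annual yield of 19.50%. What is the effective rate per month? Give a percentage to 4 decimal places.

1.4956%

The per-month rate i satisfies (1 + i)^12 = 1 + 0.1950.
i = 1.1950^(1/12) − 1 = 0.0149563 = 1.4956%.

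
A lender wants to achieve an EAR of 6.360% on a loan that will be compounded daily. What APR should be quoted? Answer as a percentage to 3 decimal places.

6.166%

(1 + r/365)^365 − 1 = 0.06360, so 1 + r/365 = 1.06360^(1/365).
r/365 = 0.000169, so r = 0.061665 = 6.166%.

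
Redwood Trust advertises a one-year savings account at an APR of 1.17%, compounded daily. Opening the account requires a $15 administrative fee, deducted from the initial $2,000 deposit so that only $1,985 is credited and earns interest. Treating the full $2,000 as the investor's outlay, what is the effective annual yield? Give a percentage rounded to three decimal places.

0.418%

Value after one year: 1,985 × (1 + 0.0117/365)^365 = 1,985 × 1.011769 = $2,008.36.
Effective yield on the $2,000 outlay: 2,008.36 / 2,000 − 1 = 0.004180 = 0.418%.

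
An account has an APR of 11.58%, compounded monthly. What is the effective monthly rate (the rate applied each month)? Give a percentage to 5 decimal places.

0.96500%

With a nominal annual rate compounded monthly, the periodic rate is the nominal rate divided by 12.
i = 0.1158 / 12 = 0.0096500 = 0.96500%.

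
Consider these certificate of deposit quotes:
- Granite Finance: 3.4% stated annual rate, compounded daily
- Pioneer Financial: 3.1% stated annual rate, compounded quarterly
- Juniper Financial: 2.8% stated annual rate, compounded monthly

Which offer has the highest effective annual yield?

Granite Finance: (1 + 0.034/365)^365 − 1 = 3.458%
Pioneer Financial: (1 + 0.031/4)^4 − 1 = 3.136%
Juniper Financial: (1 + 0.028/12)^12 − 1 = 2.836%
The highest effective annual rate is Granite Finance at 3.458%.

Granite Finance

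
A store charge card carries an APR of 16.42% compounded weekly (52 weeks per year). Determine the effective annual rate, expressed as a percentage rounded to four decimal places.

EAR = (1 + 0.1642/52)^52 − 1.
= (1 + 0.003158)^52 − 1 = 1.178145 − 1 = 17.8145%.

17.8145%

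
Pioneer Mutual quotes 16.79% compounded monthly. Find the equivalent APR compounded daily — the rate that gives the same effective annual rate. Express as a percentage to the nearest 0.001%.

EAR = (1 + 0.1679/12)^12 − 1 = 0.181443.
Solve (1 + r/365)^365 = 1.181443: r/365 = 1.181443^(1/365) − 1 = 0.000457, so r = 0.166774 = 16.677%.

16.677%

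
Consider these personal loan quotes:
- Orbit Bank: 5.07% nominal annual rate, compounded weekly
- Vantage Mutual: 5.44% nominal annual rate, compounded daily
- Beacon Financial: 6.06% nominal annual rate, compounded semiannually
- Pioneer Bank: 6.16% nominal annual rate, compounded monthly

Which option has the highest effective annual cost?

Pioneer Bank

Orbit Bank: (1 + 0.0507/52)^52 − 1 = 5.198%
Vantage Mutual: (1 + 0.0544/365)^365 − 1 = 5.590%
Beacon Financial: (1 + 0.0606/2)^2 − 1 = 6.152%
Pioneer Bank: (1 + 0.0616/12)^12 − 1 = 6.337%
The highest effective annual rate is Pioneer Bank at 6.337%.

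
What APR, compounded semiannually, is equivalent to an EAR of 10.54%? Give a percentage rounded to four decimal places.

(1 + r/2)^2 − 1 = 0.1054, so 1 + r/2 = 1.1054^(1/2).
r/2 = 0.051380, so r = 0.102760 = 10.2760%.

10.2760%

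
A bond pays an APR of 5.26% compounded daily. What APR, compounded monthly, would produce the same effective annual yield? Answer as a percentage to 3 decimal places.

EAR = (1 + 0.0526/365)^365 − 1 = 0.054004.
Solve (1 + r/12)^12 = 1.054004: r/12 = 1.054004^(1/12) − 1 = 0.004393, so r = 0.052712 = 5.271%.

5.271%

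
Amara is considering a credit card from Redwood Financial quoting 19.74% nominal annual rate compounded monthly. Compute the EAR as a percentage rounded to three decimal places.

21.628%

EAR = (1 + 0.1974/12)^12 − 1.
= 1.216276 − 1 = 21.628%.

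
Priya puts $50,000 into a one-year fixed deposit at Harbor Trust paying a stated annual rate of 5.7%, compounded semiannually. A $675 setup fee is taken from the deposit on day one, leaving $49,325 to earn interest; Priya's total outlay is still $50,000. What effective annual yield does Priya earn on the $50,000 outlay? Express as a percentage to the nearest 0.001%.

4.353%

Value after one year: 49,325 × (1 + 0.057/2)^2 = 49,325 × 1.057812 = $52,176.59.
Effective yield on the $50,000 outlay: 52,176.59 / 50,000 − 1 = 0.043532 = 4.353%.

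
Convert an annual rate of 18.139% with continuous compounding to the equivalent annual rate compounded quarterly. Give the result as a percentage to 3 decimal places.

EAR under continuous compounding: e^0.18139 − 1 = 0.198883.
Solve (1 + r/4)^4 = 1.198883: r/4 = 1.198883^(1/4) − 1 = 0.046391, so r = 0.185566 = 18.557%.

18.557%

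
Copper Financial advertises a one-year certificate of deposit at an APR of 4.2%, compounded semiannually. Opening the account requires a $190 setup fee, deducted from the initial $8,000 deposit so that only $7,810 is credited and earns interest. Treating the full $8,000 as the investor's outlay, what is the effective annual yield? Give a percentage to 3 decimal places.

Value after one year: 7,810 × (1 + 0.042/2)^2 = 7,810 × 1.042441 = $8,141.46.
Effective yield on the $8,000 outlay: 8,141.46 / 8,000 − 1 = 0.017683 = 1.768%.

1.768%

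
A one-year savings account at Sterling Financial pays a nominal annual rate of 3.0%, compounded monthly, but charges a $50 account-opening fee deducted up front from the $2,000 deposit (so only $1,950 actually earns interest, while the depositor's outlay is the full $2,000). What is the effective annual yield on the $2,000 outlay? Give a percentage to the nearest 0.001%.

0.466%

Value after one year: 1,950 × (1 + 0.030/12)^12 = 1,950 × 1.030416 = $2,009.31.
Effective yield on the $2,000 outlay: 2,009.31 / 2,000 − 1 = 0.004656 = 0.466%.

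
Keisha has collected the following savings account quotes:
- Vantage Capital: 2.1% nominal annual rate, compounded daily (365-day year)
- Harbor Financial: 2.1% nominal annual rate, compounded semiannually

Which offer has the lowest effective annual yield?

Vantage Capital: (1 + 0.021/365)^365 − 1 = 2.122%
Harbor Financial: (1 + 0.021/2)^2 − 1 = 2.111%
The lowest effective annual rate is Harbor Financial at 2.111%.

Harbor Financial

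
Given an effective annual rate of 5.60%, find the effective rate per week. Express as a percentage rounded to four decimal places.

0.1048%

The per-week rate i satisfies (1 + i)^52 = 1 + 0.0560.
i = 1.0560^(1/52) − 1 = 0.0010484 = 0.1048%.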